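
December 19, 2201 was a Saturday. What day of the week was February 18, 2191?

Friday

Count forward from the earlier date (February 18, 2191) to the later (December 19, 2201):
From February 18, 2191 to February 18, 2201: 10 years, of which 2 contain a Feb 29 — 8×365 + 2×366 = 3652 days.
(2200 is not a leap year (divisible by 100 but not 400).)
February 2201: 28 − 18 = 10 days remain (2201 is not a leap year, so February has 28 days).
Then 9 full months totalling 275 days.
December 1–19, 2201: 19 days.
Residual: 304 days.
Total: 3956 days.
3956 mod 7 = 1, so 1 day before Saturday is Friday.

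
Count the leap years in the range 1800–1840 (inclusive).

Years divisible by 4 in [1800, 1840]: 1800, 1804, 1808, 1812, 1816, 1820, 1824, 1828, 1832, 1836, 1840.
Of these, 1800 is divisible by 100 but not 400, so not leap.
Leap years: 11 − 1 = 10.

10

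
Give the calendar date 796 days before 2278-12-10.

2276-10-05

Count 796 days before December 10, 2278:
Day-of-year of October 5, 2276: 279.
Day-of-year of December 10, 2278: 344.
2276 has 366 days, so 366 − 279 = 87 days remain in 2276.
Full years: 2277: 365. Sum = 365.
Total: 87 + 365 + 344 = 796 days.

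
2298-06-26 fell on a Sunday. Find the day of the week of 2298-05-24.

Tuesday

Count forward from the earlier date (May 24, 2298) to the later (June 26, 2298):
May 2298: 31 − 24 = 7 days remain.
June 1–26, 2298: 26 days.
Total: 7 + 26 = 33 days.
33 mod 7 = 5, so 5 days before Sunday is Tuesday.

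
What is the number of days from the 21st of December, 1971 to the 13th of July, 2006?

12623

From December 21, 1971 to December 21, 2005: 34 years, of which 9 contain a Feb 29 — 25×365 + 9×366 = 12419 days.
(2000 is a leap year (divisible by 400).)
December 2005: 31 − 21 = 10 days remain.
Then January (31), February 2006 (28), March (31), April (30), May (31), June (30): 31 + 28 + 31 + 30 + 31 + 30 = 181 days.
July 1–13, 2006: 13 days.
Residual: 204 days.
Total: 12623 days.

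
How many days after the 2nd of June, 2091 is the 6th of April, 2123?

From June 2, 2091 to June 2, 2122: 31 years, of which 7 contain a Feb 29 — 24×365 + 7×366 = 11322 days.
(2100 is not a leap year (divisible by 100 but not 400).)
June 2122: 30 − 2 = 28 days remain.
Then 9 full months totalling 274 days.
April 1–6, 2123: 6 days.
Residual: 308 days.
Total: 11630 days.

11630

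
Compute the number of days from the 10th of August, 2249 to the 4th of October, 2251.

Day-of-year of August 10, 2249: 222.
Day-of-year of October 4, 2251: 277.
2249 has 365 days, so 365 − 222 = 143 days remain in 2249.
Full years: 2250: 365. Sum = 365.
Total: 143 + 365 + 277 = 785 days.

785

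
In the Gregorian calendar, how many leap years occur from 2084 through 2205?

29

Years divisible by 4: 2084, 2088, …, 2204 — 31 in all.
Of these, 2100, 2200 are divisible by 100 but not 400, so not leap.
Leap years: 31 − 2 = 29.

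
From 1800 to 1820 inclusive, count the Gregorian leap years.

5

Years divisible by 4 in [1800, 1820]: 1800, 1804, 1808, 1812, 1816, 1820.
Of these, 1800 is divisible by 100 but not 400, so not leap.
Leap years: 6 − 1 = 5.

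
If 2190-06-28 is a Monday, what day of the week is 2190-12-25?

June 2190: 30 − 28 = 2 days remain.
Then July (31), August (31), September (30), October (31), November (30): 31 + 31 + 30 + 31 + 30 = 153 days.
December 1–25, 2190: 25 days.
Total: 2 + 153 + 25 = 180 days.
180 mod 7 = 5, so 5 days after Monday is Saturday.

Saturday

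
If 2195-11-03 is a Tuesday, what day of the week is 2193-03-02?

Saturday

Count forward from the earlier date (March 2, 2193) to the later (November 3, 2195):
Day-of-year of March 2, 2193: 61.
Day-of-year of November 3, 2195: 307.
2193 has 365 days, so 365 − 61 = 304 days remain in 2193.
Full years: 2194: 365. Sum = 365.
Total: 304 + 365 + 307 = 976 days.
976 mod 7 = 3, so 3 days before Tuesday is Saturday.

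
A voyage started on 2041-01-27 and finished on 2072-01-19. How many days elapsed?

From January 27, 2041 to January 27, 2071: 30 years, of which 7 contain a Feb 29 — 23×365 + 7×366 = 10957 days.
January 2071: 31 − 27 = 4 days remain.
Then 11 full months totalling 334 days.
January 1–19, 2072: 19 days.
Residual: 357 days.
Total: 11314 days.

11314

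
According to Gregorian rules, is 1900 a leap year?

No

1900 is not a leap year (divisible by 100 but not 400).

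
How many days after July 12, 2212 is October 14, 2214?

July 12, 2212 → July 12, 2213: 365 days.
July 12, 2213 → July 12, 2214: 365 days.
July 2214: 31 − 12 = 19 days remain.
Then August (31), September (30): 31 + 30 = 61 days.
October 1–14, 2214: 14 days.
Residual: 94 days.
Total: 824 days.

824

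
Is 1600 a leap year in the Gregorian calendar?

Yes

1600 is a leap year (divisible by 400).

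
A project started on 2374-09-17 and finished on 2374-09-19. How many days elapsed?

2

Within September 2374: 19 − 17 = 2 days.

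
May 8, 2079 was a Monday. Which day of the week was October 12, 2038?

Count forward from the earlier date (October 12, 2038) to the later (May 8, 2079):
From October 12, 2038 to October 12, 2078: 40 years, of which 10 contain a Feb 29 — 30×365 + 10×366 = 14610 days.
October 2078: 31 − 12 = 19 days remain.
Then November (30), December (31), January (31), February 2079 (28), March (31), April (30): 30 + 31 + 31 + 28 + 31 + 30 = 181 days.
May 1–8, 2079: 8 days.
Residual: 208 days.
Total: 14818 days.
14818 mod 7 = 6, so 6 days before Monday is Tuesday.

Tuesday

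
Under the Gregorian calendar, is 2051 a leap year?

No

2051 is not a leap year.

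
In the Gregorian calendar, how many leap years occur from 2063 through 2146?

20

Years divisible by 4: 2064, 2068, …, 2144 — 21 in all.
Of these, 2100 is divisible by 100 but not 400, so not leap.
Leap years: 21 − 1 = 20.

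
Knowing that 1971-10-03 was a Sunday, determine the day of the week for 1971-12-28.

Tuesday

October 1971: 31 − 3 = 28 days remain.
Then November (30): 30 days.
December 1–28, 1971: 28 days.
Total: 28 + 30 + 28 = 86 days.
86 mod 7 = 2, so 2 days after Sunday is Tuesday.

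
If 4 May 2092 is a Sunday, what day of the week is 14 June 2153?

Thursday

From May 4, 2092 to May 4, 2153: 61 years, of which 14 contain a Feb 29 — 47×365 + 14×366 = 22279 days.
(2100 is not a leap year (divisible by 100 but not 400).)
May 2153: 31 − 4 = 27 days remain.
June 1–14, 2153: 14 days.
Residual: 41 days.
Total: 22320 days.
22320 mod 7 = 4, so 4 days after Sunday is Thursday.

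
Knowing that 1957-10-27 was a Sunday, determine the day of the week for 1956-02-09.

Thursday

Count forward from the earlier date (February 9, 1956) to the later (October 27, 1957):
February 1956: 29 − 9 = 20 days remain (1956 is a leap year, so February has 29 days).
Then 19 full months totalling 579 days.
October 1–27, 1957: 27 days.
Total: 20 + 579 + 27 = 626 days.
626 mod 7 = 3, so 3 days before Sunday is Thursday.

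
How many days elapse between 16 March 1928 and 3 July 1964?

13258

From March 16, 1928 to March 16, 1964: 36 years, of which 9 contain a Feb 29 — 27×365 + 9×366 = 13149 days.
March 1964: 31 − 16 = 15 days remain.
Then April (30), May (31), June (30): 30 + 31 + 30 = 91 days.
July 1–3, 1964: 3 days.
Residual: 109 days.
Total: 13258 days.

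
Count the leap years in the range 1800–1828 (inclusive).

Years divisible by 4 in [1800, 1828]: 1800, 1804, 1808, 1812, 1816, 1820, 1824, 1828.
Of these, 1800 is divisible by 100 but not 400, so not leap.
Leap years: 8 − 1 = 7.

7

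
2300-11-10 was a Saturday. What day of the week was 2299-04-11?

Tuesday

Count forward from the earlier date (April 11, 2299) to the later (November 10, 2300):
April 11, 2299 → April 11, 2300: 365 days (2300 is not a leap year (divisible by 100 but not 400)).
April 2300: 30 − 11 = 19 days remain.
Then May (31), June (30), July (31), August (31), September (30), October (31): 31 + 30 + 31 + 31 + 30 + 31 = 184 days.
November 1–10, 2300: 10 days.
Residual: 213 days.
Total: 578 days.
578 mod 7 = 4, so 4 days before Saturday is Tuesday.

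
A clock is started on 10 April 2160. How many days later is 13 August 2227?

24595

Day-of-year of April 10, 2160: 101.
Day-of-year of August 13, 2227: 225.
2160 has 366 days, so 366 − 101 = 265 days remain in 2160.
Full years 2161–2226: 51 common + 15 leap = 51×365 + 15×366 = 24105 days.
Total: 265 + 24105 + 225 = 24595 days.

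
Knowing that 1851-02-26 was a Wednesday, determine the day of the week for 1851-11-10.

February 1851: 28 − 26 = 2 days remain (1851 is not a leap year, so February has 28 days).
Then March (31), April (30), May (31), June (30), July (31), August (31), September (30), October (31): 31 + 30 + 31 + 30 + 31 + 31 + 30 + 31 = 245 days.
November 1–10, 1851: 10 days.
Total: 2 + 245 + 10 = 257 days.
257 mod 7 = 5, so 5 days after Wednesday is Monday.

Monday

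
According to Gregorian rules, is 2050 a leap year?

2050 is not a leap year.

No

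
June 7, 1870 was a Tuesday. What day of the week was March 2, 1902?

Sunday

From June 7, 1870 to June 7, 1901: 31 years, of which 7 contain a Feb 29 — 24×365 + 7×366 = 11322 days.
(1900 is not a leap year (divisible by 100 but not 400).)
June 1901: 30 − 7 = 23 days remain.
Then July (31), August (31), September (30), October (31), November (30), December (31), January (31), February 1902 (28): 31 + 31 + 30 + 31 + 30 + 31 + 31 + 28 = 243 days.
March 1–2, 1902: 2 days.
Residual: 268 days.
Total: 11590 days.
11590 mod 7 = 5, so 5 days after Tuesday is Sunday.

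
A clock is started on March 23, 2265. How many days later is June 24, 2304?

Day-of-year of March 23, 2265: 82.
Day-of-year of June 24, 2304: 176.
2265 has 365 days, so 365 − 82 = 283 days remain in 2265.
Full years 2266–2303: 30 common + 8 leap = 30×365 + 8×366 = 13878 days.
Total: 283 + 13878 + 176 = 14337 days.

14337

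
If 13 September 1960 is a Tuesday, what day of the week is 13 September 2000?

Wednesday

Day-of-year of September 13, 1960: 257.
Day-of-year of September 13, 2000: 257.
1960 has 366 days, so 366 − 257 = 109 days remain in 1960.
Full years 1961–1999: 30 common + 9 leap = 30×365 + 9×366 = 14244 days.
Total: 109 + 14244 + 257 = 14610 days.
14610 mod 7 = 1, so 1 day after Tuesday is Wednesday.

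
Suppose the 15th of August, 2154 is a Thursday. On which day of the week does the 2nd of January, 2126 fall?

Wednesday

Count forward from the earlier date (January 2, 2126) to the later (August 15, 2154):
Day-of-year of January 2, 2126: 2.
Day-of-year of August 15, 2154: 227.
2126 has 365 days, so 365 − 2 = 363 days remain in 2126.
Full years 2127–2153: 20 common + 7 leap = 20×365 + 7×366 = 9862 days.
Total: 363 + 9862 + 227 = 10452 days.
10452 mod 7 = 1, so 1 day before Thursday is Wednesday.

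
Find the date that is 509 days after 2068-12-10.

2070-05-03

Count 509 days after December 10, 2068:
Day-of-year of December 10, 2068: 345.
Day-of-year of May 3, 2070: 123.
2068 has 366 days, so 366 − 345 = 21 days remain in 2068.
Full years: 2069: 365. Sum = 365.
Total: 21 + 365 + 123 = 509 days.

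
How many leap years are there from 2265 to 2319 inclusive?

Years divisible by 4: 2268, 2272, …, 2316 — 13 in all.
Of these, 2300 is divisible by 100 but not 400, so not leap.
Leap years: 13 − 1 = 12.

12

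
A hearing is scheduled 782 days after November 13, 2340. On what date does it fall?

January 4, 2343

Count 782 days after November 13, 2340:
Day-of-year of November 13, 2340: 318.
Day-of-year of January 4, 2343: 4.
2340 has 366 days, so 366 − 318 = 48 days remain in 2340.
Full years: 2341: 365; 2342: 365. Sum = 730.
Total: 48 + 730 + 4 = 782 days.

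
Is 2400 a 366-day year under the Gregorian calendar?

2400 is a leap year (divisible by 400).

Yes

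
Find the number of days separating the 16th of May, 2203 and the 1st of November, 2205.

Day-of-year of May 16, 2203: 136.
Day-of-year of November 1, 2205: 305.
2203 has 365 days, so 365 − 136 = 229 days remain in 2203.
Full years: 2204: 366. Sum = 366.
Total: 229 + 366 + 305 = 900 days.

900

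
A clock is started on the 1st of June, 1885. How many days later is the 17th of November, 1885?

June 1885: 30 − 1 = 29 days remain.
Then July (31), August (31), September (30), October (31): 31 + 31 + 30 + 31 = 123 days.
November 1–17, 1885: 17 days.
Total: 29 + 123 + 17 = 169 days.

169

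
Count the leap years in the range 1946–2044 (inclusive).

Years divisible by 4: 1948, 1952, …, 2044 — 25 in all.
2000 is divisible by 400, so still leap.
No century exceptions apply. Count: 25.

25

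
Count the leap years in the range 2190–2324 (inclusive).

Years divisible by 4: 2192, 2196, …, 2324 — 34 in all.
Of these, 2200, 2300 are divisible by 100 but not 400, so not leap.
Leap years: 34 − 2 = 32.

32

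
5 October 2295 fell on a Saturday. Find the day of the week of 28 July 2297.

October 2295: 31 − 5 = 26 days remain.
Then 20 full months totalling 608 days.
July 1–28, 2297: 28 days.
Total: 26 + 608 + 28 = 662 days.
662 mod 7 = 4, so 4 days after Saturday is Wednesday.

Wednesday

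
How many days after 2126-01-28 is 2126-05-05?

97

January 2126: 31 − 28 = 3 days remain.
Then February 2126 (28), March (31), April (30): 28 + 31 + 30 = 89 days.
May 1–5, 2126: 5 days.
Total: 3 + 89 + 5 = 97 days.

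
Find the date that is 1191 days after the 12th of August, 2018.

the 15th of November, 2021

Count 1191 days after August 12, 2018:
August 12, 2018 → August 12, 2019: 365 days.
August 12, 2019 → August 12, 2020: 366 days (2020 is a leap year).
August 12, 2020 → August 12, 2021: 365 days.
August 2021: 31 − 12 = 19 days remain.
Then September (30), October (31): 30 + 31 = 61 days.
November 1–15, 2021: 15 days.
Residual: 95 days.
Total: 1191 days.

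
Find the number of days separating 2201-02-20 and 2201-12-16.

299

February 2201: 28 − 20 = 8 days remain (2201 is not a leap year, so February has 28 days).
Then 9 full months totalling 275 days.
December 1–16, 2201: 16 days.
Total: 8 + 275 + 16 = 299 days.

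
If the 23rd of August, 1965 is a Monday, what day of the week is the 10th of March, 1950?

Count forward from the earlier date (March 10, 1950) to the later (August 23, 1965):
From March 10, 1950 to March 10, 1965: 15 years, of which 4 contain a Feb 29 — 11×365 + 4×366 = 5479 days.
March 1965: 31 − 10 = 21 days remain.
Then April (30), May (31), June (30), July (31): 30 + 31 + 30 + 31 = 122 days.
August 1–23, 1965: 23 days.
Residual: 166 days.
Total: 5645 days.
5645 mod 7 = 3, so 3 days before Monday is Friday.

Friday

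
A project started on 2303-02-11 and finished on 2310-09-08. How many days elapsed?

Day-of-year of February 11, 2303: 42.
Day-of-year of September 8, 2310: 251.
2303 has 365 days, so 365 − 42 = 323 days remain in 2303.
Full years: 2304: 366; 2305: 365; 2306: 365; 2307: 365; 2308: 366; 2309: 365. Sum = 2192.
Total: 323 + 2192 + 251 = 2766 days.

2766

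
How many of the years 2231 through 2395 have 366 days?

40

Years divisible by 4: 2232, 2236, …, 2392 — 41 in all.
Of these, 2300 is divisible by 100 but not 400, so not leap.
Leap years: 41 − 1 = 40.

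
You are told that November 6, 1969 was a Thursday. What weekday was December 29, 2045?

Friday

From November 6, 1969 to November 6, 2045: 76 years, of which 19 contain a Feb 29 — 57×365 + 19×366 = 27759 days.
(2000 is a leap year (divisible by 400).)
November 2045: 30 − 6 = 24 days remain.
December 1–29, 2045: 29 days.
Residual: 53 days.
Total: 27812 days.
27812 mod 7 = 1, so 1 day after Thursday is Friday.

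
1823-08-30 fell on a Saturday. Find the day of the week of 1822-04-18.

Thursday

Count forward from the earlier date (April 18, 1822) to the later (August 30, 1823):
April 18, 1822 → April 18, 1823: 365 days.
April 1823: 30 − 18 = 12 days remain.
Then May (31), June (30), July (31): 31 + 30 + 31 = 92 days.
August 1–30, 1823: 30 days.
Residual: 134 days.
Total: 499 days.
499 mod 7 = 2, so 2 days before Saturday is Thursday.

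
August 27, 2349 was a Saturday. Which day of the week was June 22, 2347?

Count forward from the earlier date (June 22, 2347) to the later (August 27, 2349):
June 2347: 30 − 22 = 8 days remain.
Then 25 full months totalling 762 days.
August 1–27, 2349: 27 days.
Total: 8 + 762 + 27 = 797 days.
797 mod 7 = 6, so 6 days before Saturday is Sunday.

Sunday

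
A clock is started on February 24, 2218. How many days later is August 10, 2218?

February 2218: 28 − 24 = 4 days remain (2218 is not a leap year, so February has 28 days).
Then March (31), April (30), May (31), June (30), July (31): 31 + 30 + 31 + 30 + 31 = 153 days.
August 1–10, 2218: 10 days.
Total: 4 + 153 + 10 = 167 days.

167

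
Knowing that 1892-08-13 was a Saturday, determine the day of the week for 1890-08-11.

Monday

Count forward from the earlier date (August 11, 1890) to the later (August 13, 1892):
August 1890: 31 − 11 = 20 days remain.
Then 23 full months totalling 700 days.
August 1–13, 1892: 13 days.
Total: 20 + 700 + 13 = 733 days.
733 mod 7 = 5, so 5 days before Saturday is Monday.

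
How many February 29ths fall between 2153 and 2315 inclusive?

38

Years divisible by 4: 2156, 2160, …, 2312 — 40 in all.
Of these, 2200, 2300 are divisible by 100 but not 400, so not leap.
Leap years: 40 − 2 = 38.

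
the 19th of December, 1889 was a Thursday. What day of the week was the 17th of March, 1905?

Friday

From December 19, 1889 to December 19, 1904: 15 years, of which 3 contain a Feb 29 — 12×365 + 3×366 = 5478 days.
(1900 is not a leap year (divisible by 100 but not 400).)
December 1904: 31 − 19 = 12 days remain.
Then January (31), February 1905 (28): 31 + 28 = 59 days.
March 1–17, 1905: 17 days.
Residual: 88 days.
Total: 5566 days.
5566 mod 7 = 1, so 1 day after Thursday is Friday.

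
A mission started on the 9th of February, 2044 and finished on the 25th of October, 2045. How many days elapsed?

624

February 2044: 29 − 9 = 20 days remain (2044 is a leap year, so February has 29 days).
Then 19 full months totalling 579 days.
October 1–25, 2045: 25 days.
Total: 20 + 579 + 25 = 624 days.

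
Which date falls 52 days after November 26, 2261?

January 17, 2262

Count 52 days after November 26, 2261:
Day-of-year of November 26, 2261: 330.
Day-of-year of January 17, 2262: 17.
2261 has 365 days, so 365 − 330 = 35 days remain in 2261.
Total: 35 + 17 = 52 days.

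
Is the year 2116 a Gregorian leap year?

Yes

2116 is a leap year.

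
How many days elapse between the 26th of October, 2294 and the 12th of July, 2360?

Day-of-year of October 26, 2294: 299.
Day-of-year of July 12, 2360: 194.
2294 has 365 days, so 365 − 299 = 66 days remain in 2294.
Full years 2295–2359: 50 common + 15 leap = 50×365 + 15×366 = 23740 days.
Total: 66 + 23740 + 194 = 24000 days.

24000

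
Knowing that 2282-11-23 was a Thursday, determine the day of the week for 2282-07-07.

Count forward from the earlier date (July 7, 2282) to the later (November 23, 2282):
July 2282: 31 − 7 = 24 days remain.
Then August (31), September (30), October (31): 31 + 30 + 31 = 92 days.
November 1–23, 2282: 23 days.
Total: 24 + 92 + 23 = 139 days.
139 mod 7 = 6, so 6 days before Thursday is Friday.

Friday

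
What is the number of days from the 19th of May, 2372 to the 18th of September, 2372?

May 2372: 31 − 19 = 12 days remain.
Then June (30), July (31), August (31): 30 + 31 + 31 = 92 days.
September 1–18, 2372: 18 days.
Total: 12 + 92 + 18 = 122 days.

122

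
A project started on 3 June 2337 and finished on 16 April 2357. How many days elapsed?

Day-of-year of June 3, 2337: 154.
Day-of-year of April 16, 2357: 106.
2337 has 365 days, so 365 − 154 = 211 days remain in 2337.
Full years 2338–2356: 14 common + 5 leap = 14×365 + 5×366 = 6940 days.
Total: 211 + 6940 + 106 = 7257 days.

7257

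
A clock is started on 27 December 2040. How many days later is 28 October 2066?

From December 27, 2040 to December 27, 2065: 25 years, of which 6 contain a Feb 29 — 19×365 + 6×366 = 9131 days.
December 2065: 31 − 27 = 4 days remain.
Then 9 full months totalling 273 days.
October 1–28, 2066: 28 days.
Residual: 305 days.
Total: 9436 days.

9436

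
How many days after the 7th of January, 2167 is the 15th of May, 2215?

From January 7, 2167 to January 7, 2215: 48 years, of which 11 contain a Feb 29 — 37×365 + 11×366 = 17531 days.
(2200 is not a leap year (divisible by 100 but not 400).)
January 2215: 31 − 7 = 24 days remain.
Then February 2215 (28), March (31), April (30): 28 + 31 + 30 = 89 days.
May 1–15, 2215: 15 days.
Residual: 128 days.
Total: 17659 days.

17659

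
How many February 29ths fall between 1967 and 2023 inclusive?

14

Years divisible by 4: 1968, 1972, …, 2020 — 14 in all.
2000 is divisible by 400, so still leap.
No century exceptions apply. Count: 14.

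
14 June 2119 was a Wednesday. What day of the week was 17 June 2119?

Saturday

Within June 2119: 17 − 14 = 3 days.
3 mod 7 = 3, so 3 days after Wednesday is Saturday.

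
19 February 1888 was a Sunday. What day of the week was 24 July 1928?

From February 19, 1888 to February 19, 1928: 40 years, of which 9 contain a Feb 29 — 31×365 + 9×366 = 14609 days.
(1900 is not a leap year (divisible by 100 but not 400).)
February 1928: 29 − 19 = 10 days remain (1928 is a leap year, so February has 29 days).
Then March (31), April (30), May (31), June (30): 31 + 30 + 31 + 30 = 122 days.
July 1–24, 1928: 24 days.
Residual: 156 days.
Total: 14765 days.
14765 mod 7 = 2, so 2 days after Sunday is Tuesday.

Tuesday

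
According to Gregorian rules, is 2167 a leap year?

2167 is not a leap year.

No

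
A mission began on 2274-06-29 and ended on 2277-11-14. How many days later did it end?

1234

June 29, 2274 → June 29, 2275: 365 days.
June 29, 2275 → June 29, 2276: 366 days (2276 is a leap year).
June 29, 2276 → June 29, 2277: 365 days.
June 2277: 30 − 29 = 1 day remains.
Then July (31), August (31), September (30), October (31): 31 + 31 + 30 + 31 = 123 days.
November 1–14, 2277: 14 days.
Residual: 138 days.
Total: 1234 days.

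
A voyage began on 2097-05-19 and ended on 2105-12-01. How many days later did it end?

3117

Day-of-year of May 19, 2097: 139.
Day-of-year of December 1, 2105: 335.
2097 has 365 days, so 365 − 139 = 226 days remain in 2097.
Full years 2098–2104: 6 common + 1 leap = 6×365 + 1×366 = 2556 days.
Total: 226 + 2556 + 335 = 3117 days.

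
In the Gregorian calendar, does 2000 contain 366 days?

2000 is a leap year (divisible by 400).

Yes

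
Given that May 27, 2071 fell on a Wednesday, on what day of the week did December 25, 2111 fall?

Friday

Day-of-year of May 27, 2071: 147.
Day-of-year of December 25, 2111: 359.
2071 has 365 days, so 365 − 147 = 218 days remain in 2071.
Full years 2072–2110: 30 common + 9 leap = 30×365 + 9×366 = 14244 days.
Total: 218 + 14244 + 359 = 14821 days.
14821 mod 7 = 2, so 2 days after Wednesday is Friday.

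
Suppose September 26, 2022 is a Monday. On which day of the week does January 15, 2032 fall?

From September 26, 2022 to September 26, 2031: 9 years, of which 2 contain a Feb 29 — 7×365 + 2×366 = 3287 days.
September 2031: 30 − 26 = 4 days remain.
Then October (31), November (30), December (31): 31 + 30 + 31 = 92 days.
January 1–15, 2032: 15 days.
Residual: 111 days.
Total: 3398 days.
3398 mod 7 = 3, so 3 days after Monday is Thursday.

Thursday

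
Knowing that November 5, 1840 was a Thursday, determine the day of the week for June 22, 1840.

Count forward from the earlier date (June 22, 1840) to the later (November 5, 1840):
June 1840: 30 − 22 = 8 days remain.
Then July (31), August (31), September (30), October (31): 31 + 31 + 30 + 31 = 123 days.
November 1–5, 1840: 5 days.
Total: 8 + 123 + 5 = 136 days.
136 mod 7 = 3, so 3 days before Thursday is Monday.

Monday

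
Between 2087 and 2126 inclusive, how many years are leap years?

9

Years divisible by 4 in [2087, 2126]: 2088, 2092, 2096, 2100, 2104, 2108, 2112, 2116, 2120, 2124.
Of these, 2100 is divisible by 100 but not 400, so not leap.
Leap years: 10 − 1 = 9.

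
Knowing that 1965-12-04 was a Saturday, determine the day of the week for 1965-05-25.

Count forward from the earlier date (May 25, 1965) to the later (December 4, 1965):
May 1965: 31 − 25 = 6 days remain.
Then June (30), July (31), August (31), September (30), October (31), November (30): 30 + 31 + 31 + 30 + 31 + 30 = 183 days.
December 1–4, 1965: 4 days.
Total: 6 + 183 + 4 = 193 days.
193 mod 7 = 4, so 4 days before Saturday is Tuesday.

Tuesday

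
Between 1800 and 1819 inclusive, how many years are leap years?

Years divisible by 4 in [1800, 1819]: 1800, 1804, 1808, 1812, 1816.
Of these, 1800 is divisible by 100 but not 400, so not leap.
Leap years: 5 − 1 = 4.

4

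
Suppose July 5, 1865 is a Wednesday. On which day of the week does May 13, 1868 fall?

July 5, 1865 → July 5, 1866: 365 days.
July 5, 1866 → July 5, 1867: 365 days.
July 1867: 31 − 5 = 26 days remain.
Then 9 full months totalling 274 days.
May 1–13, 1868: 13 days.
Residual: 313 days.
Total: 1043 days.
1043 is a multiple of 7, so May 13, 1868 falls on the same weekday: Wednesday.

Wednesday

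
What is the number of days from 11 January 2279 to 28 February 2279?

January 2279: 31 − 11 = 20 days remain.
February 1–28, 2279: 28 days (2279 is not a leap year).
Total: 20 + 28 = 48 days.

48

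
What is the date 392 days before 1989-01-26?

1987-12-31

Count 392 days before January 26, 1989:
December 1987: 31 − 31 = 0 days remain.
Then 12 full months totalling 366 days.
January 1–26, 1989: 26 days.
Total: 0 + 366 + 26 = 392 days.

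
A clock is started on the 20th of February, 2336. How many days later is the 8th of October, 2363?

Day-of-year of February 20, 2336: 51.
Day-of-year of October 8, 2363: 281.
2336 has 366 days, so 366 − 51 = 315 days remain in 2336.
Full years 2337–2362: 20 common + 6 leap = 20×365 + 6×366 = 9496 days.
Total: 315 + 9496 + 281 = 10092 days.

10092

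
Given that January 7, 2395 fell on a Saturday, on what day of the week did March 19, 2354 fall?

Friday

Count forward from the earlier date (March 19, 2354) to the later (January 7, 2395):
From March 19, 2354 to March 19, 2394: 40 years, of which 10 contain a Feb 29 — 30×365 + 10×366 = 14610 days.
March 2394: 31 − 19 = 12 days remain.
Then 9 full months totalling 275 days.
January 1–7, 2395: 7 days.
Residual: 294 days.
Total: 14904 days.
14904 mod 7 = 1, so 1 day before Saturday is Friday.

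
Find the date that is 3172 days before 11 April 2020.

5 August 2011

Count 3172 days before April 11, 2020:
From August 5, 2011 to August 5, 2019: 8 years, of which 2 contain a Feb 29 — 6×365 + 2×366 = 2922 days.
August 2019: 31 − 5 = 26 days remain.
Then September (30), October (31), November (30), December (31), January (31), February 2020 (29), March (31): 30 + 31 + 30 + 31 + 31 + 29 + 31 = 213 days.
April 1–11, 2020: 11 days.
Residual: 250 days.
Total: 3172 days.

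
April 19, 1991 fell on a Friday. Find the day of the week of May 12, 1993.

Wednesday

April 19, 1991 → April 19, 1992: 366 days (1992 is a leap year).
April 19, 1992 → April 19, 1993: 365 days.
April 1993: 30 − 19 = 11 days remain.
May 1–12, 1993: 12 days.
Residual: 23 days.
Total: 754 days.
754 mod 7 = 5, so 5 days after Friday is Wednesday.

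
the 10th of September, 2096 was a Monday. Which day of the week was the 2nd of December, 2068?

Count forward from the earlier date (December 2, 2068) to the later (September 10, 2096):
From December 2, 2068 to December 2, 2095: 27 years, of which 6 contain a Feb 29 — 21×365 + 6×366 = 9861 days.
December 2095: 31 − 2 = 29 days remain.
Then January (31), February 2096 (29), March (31), April (30), May (31), June (30), July (31), August (31): 31 + 29 + 31 + 30 + 31 + 30 + 31 + 31 = 244 days.
September 1–10, 2096: 10 days.
Residual: 283 days.
Total: 10144 days.
10144 mod 7 = 1, so 1 day before Monday is Sunday.

Sunday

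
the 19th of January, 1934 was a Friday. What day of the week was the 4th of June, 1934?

January 1934: 31 − 19 = 12 days remain.
Then February 1934 (28), March (31), April (30), May (31): 28 + 31 + 30 + 31 = 120 days.
June 1–4, 1934: 4 days.
Total: 12 + 120 + 4 = 136 days.
136 mod 7 = 3, so 3 days after Friday is Monday.

Monday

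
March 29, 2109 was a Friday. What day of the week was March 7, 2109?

Thursday

Count forward from the earlier date (March 7, 2109) to the later (March 29, 2109):
Within March 2109: 29 − 7 = 22 days.
22 mod 7 = 1, so 1 day before Friday is Thursday.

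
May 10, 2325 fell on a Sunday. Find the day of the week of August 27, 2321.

Count forward from the earlier date (August 27, 2321) to the later (May 10, 2325):
Day-of-year of August 27, 2321: 239.
Day-of-year of May 10, 2325: 130.
2321 has 365 days, so 365 − 239 = 126 days remain in 2321.
Full years: 2322: 365; 2323: 365; 2324: 366. Sum = 1096.
Total: 126 + 1096 + 130 = 1352 days.
1352 mod 7 = 1, so 1 day before Sunday is Saturday.

Saturday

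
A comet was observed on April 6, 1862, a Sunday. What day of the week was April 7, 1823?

Monday

Count forward from the earlier date (April 7, 1823) to the later (April 6, 1862):
Day-of-year of April 7, 1823: 97.
Day-of-year of April 6, 1862: 96.
1823 has 365 days, so 365 − 97 = 268 days remain in 1823.
Full years 1824–1861: 28 common + 10 leap = 28×365 + 10×366 = 13880 days.
Total: 268 + 13880 + 96 = 14244 days.
14244 mod 7 = 6, so 6 days before Sunday is Monday.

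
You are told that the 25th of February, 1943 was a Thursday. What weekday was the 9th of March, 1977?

From February 25, 1943 to February 25, 1977: 34 years, of which 9 contain a Feb 29 — 25×365 + 9×366 = 12419 days.
February 1977: 28 − 25 = 3 days remain (1977 is not a leap year, so February has 28 days).
March 1–9, 1977: 9 days.
Residual: 12 days.
Total: 12431 days.
12431 mod 7 = 6, so 6 days after Thursday is Wednesday.

Wednesday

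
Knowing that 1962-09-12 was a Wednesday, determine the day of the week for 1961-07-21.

Friday

Count forward from the earlier date (July 21, 1961) to the later (September 12, 1962):
July 21, 1961 → July 21, 1962: 365 days.
July 1962: 31 − 21 = 10 days remain.
Then August (31): 31 days.
September 1–12, 1962: 12 days.
Residual: 53 days.
Total: 418 days.
418 mod 7 = 5, so 5 days before Wednesday is Friday.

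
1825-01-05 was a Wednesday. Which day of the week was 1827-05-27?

Day-of-year of January 5, 1825: 5.
Day-of-year of May 27, 1827: 147.
1825 has 365 days, so 365 − 5 = 360 days remain in 1825.
Full years: 1826: 365. Sum = 365.
Total: 360 + 365 + 147 = 872 days.
872 mod 7 = 4, so 4 days after Wednesday is Sunday.

Sunday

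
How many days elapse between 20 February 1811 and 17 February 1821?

Day-of-year of February 20, 1811: 51.
Day-of-year of February 17, 1821: 48.
1811 has 365 days, so 365 − 51 = 314 days remain in 1811.
Full years 1812–1820: 6 common + 3 leap = 6×365 + 3×366 = 3288 days.
Total: 314 + 3288 + 48 = 3650 days.

3650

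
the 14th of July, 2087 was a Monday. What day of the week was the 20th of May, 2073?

Saturday

Count forward from the earlier date (May 20, 2073) to the later (July 14, 2087):
From May 20, 2073 to May 20, 2087: 14 years, of which 3 contain a Feb 29 — 11×365 + 3×366 = 5113 days.
May 2087: 31 − 20 = 11 days remain.
Then June (30): 30 days.
July 1–14, 2087: 14 days.
Residual: 55 days.
Total: 5168 days.
5168 mod 7 = 2, so 2 days before Monday is Saturday.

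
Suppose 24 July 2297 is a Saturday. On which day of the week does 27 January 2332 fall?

Wednesday

From July 24, 2297 to July 24, 2331: 34 years, of which 7 contain a Feb 29 — 27×365 + 7×366 = 12417 days.
(2300 is not a leap year (divisible by 100 but not 400).)
July 2331: 31 − 24 = 7 days remain.
Then August (31), September (30), October (31), November (30), December (31): 31 + 30 + 31 + 30 + 31 = 153 days.
January 1–27, 2332: 27 days.
Residual: 187 days.
Total: 12604 days.
12604 mod 7 = 4, so 4 days after Saturday is Wednesday.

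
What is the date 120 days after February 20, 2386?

June 20, 2386

Count 120 days after February 20, 2386:
February 2386: 28 − 20 = 8 days remain (2386 is not a leap year, so February has 28 days).
Then March (31), April (30), May (31): 31 + 30 + 31 = 92 days.
June 1–20, 2386: 20 days.
Total: 8 + 92 + 20 = 120 days.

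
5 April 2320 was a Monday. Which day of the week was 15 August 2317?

Wednesday

Count forward from the earlier date (August 15, 2317) to the later (April 5, 2320):
Day-of-year of August 15, 2317: 227.
Day-of-year of April 5, 2320: 96.
2317 has 365 days, so 365 − 227 = 138 days remain in 2317.
Full years: 2318: 365; 2319: 365. Sum = 730.
Total: 138 + 730 + 96 = 964 days.
964 mod 7 = 5, so 5 days before Monday is Wednesday.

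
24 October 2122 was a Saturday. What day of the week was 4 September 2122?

Friday

Count forward from the earlier date (September 4, 2122) to the later (October 24, 2122):
September 2122: 30 − 4 = 26 days remain.
October 1–24, 2122: 24 days.
Total: 26 + 24 = 50 days.
50 mod 7 = 1, so 1 day before Saturday is Friday.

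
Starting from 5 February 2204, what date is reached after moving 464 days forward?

14 May 2205

Count 464 days after February 5, 2204:
February 2204: 29 − 5 = 24 days remain (2204 is a leap year, so February has 29 days).
Then 14 full months totalling 426 days.
May 1–14, 2205: 14 days.
Total: 24 + 426 + 14 = 464 days.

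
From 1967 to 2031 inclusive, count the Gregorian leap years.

16

Years divisible by 4: 1968, 1972, …, 2028 — 16 in all.
2000 is divisible by 400, so still leap.
No century exceptions apply. Count: 16.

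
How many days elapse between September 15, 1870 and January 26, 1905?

From September 15, 1870 to September 15, 1904: 34 years, of which 8 contain a Feb 29 — 26×365 + 8×366 = 12418 days.
(1900 is not a leap year (divisible by 100 but not 400).)
September 1904: 30 − 15 = 15 days remain.
Then October (31), November (30), December (31): 31 + 30 + 31 = 92 days.
January 1–26, 1905: 26 days.
Residual: 133 days.
Total: 12551 days.

12551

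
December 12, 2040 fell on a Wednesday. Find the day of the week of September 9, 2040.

Sunday

Count forward from the earlier date (September 9, 2040) to the later (December 12, 2040):
September 2040: 30 − 9 = 21 days remain.
Then October (31), November (30): 31 + 30 = 61 days.
December 1–12, 2040: 12 days.
Total: 21 + 61 + 12 = 94 days.
94 mod 7 = 3, so 3 days before Wednesday is Sunday.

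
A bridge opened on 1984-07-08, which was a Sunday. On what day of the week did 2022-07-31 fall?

Sunday

Day-of-year of July 8, 1984: 190.
Day-of-year of July 31, 2022: 212.
1984 has 366 days, so 366 − 190 = 176 days remain in 1984.
Full years 1985–2021: 28 common + 9 leap = 28×365 + 9×366 = 13514 days.
Total: 176 + 13514 + 212 = 13902 days.
13902 is a multiple of 7, so 2022-07-31 falls on the same weekday: Sunday.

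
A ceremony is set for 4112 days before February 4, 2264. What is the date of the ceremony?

November 1, 2252

Count 4112 days before February 4, 2264:
Day-of-year of November 1, 2252: 306.
Day-of-year of February 4, 2264: 35.
2252 has 366 days, so 366 − 306 = 60 days remain in 2252.
Full years 2253–2263: 9 common + 2 leap = 9×365 + 2×366 = 4017 days.
Total: 60 + 4017 + 35 = 4112 days.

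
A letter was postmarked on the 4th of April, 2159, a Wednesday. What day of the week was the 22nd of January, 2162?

Friday

April 4, 2159 → April 4, 2160: 366 days (2160 is a leap year).
April 4, 2160 → April 4, 2161: 365 days.
April 2161: 30 − 4 = 26 days remain.
Then May (31), June (30), July (31), August (31), September (30), October (31), November (30), December (31): 31 + 30 + 31 + 31 + 30 + 31 + 30 + 31 = 245 days.
January 1–22, 2162: 22 days.
Residual: 293 days.
Total: 1024 days.
1024 mod 7 = 2, so 2 days after Wednesday is Friday.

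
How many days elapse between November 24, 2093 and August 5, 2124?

From November 24, 2093 to November 24, 2123: 30 years, of which 6 contain a Feb 29 — 24×365 + 6×366 = 10956 days.
(2100 is not a leap year (divisible by 100 but not 400).)
November 2123: 30 − 24 = 6 days remain.
Then December (31), January (31), February 2124 (29), March (31), April (30), May (31), June (30), July (31): 31 + 31 + 29 + 31 + 30 + 31 + 30 + 31 = 244 days.
August 1–5, 2124: 5 days.
Residual: 255 days.
Total: 11211 days.

11211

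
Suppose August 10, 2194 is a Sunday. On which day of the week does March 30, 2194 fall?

Sunday

Count forward from the earlier date (March 30, 2194) to the later (August 10, 2194):
March 2194: 31 − 30 = 1 day remains.
Then April (30), May (31), June (30), July (31): 30 + 31 + 30 + 31 = 122 days.
August 1–10, 2194: 10 days.
Total: 1 + 122 + 10 = 133 days.
133 is a multiple of 7, so March 30, 2194 falls on the same weekday: Sunday.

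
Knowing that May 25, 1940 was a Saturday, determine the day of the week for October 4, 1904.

Count forward from the earlier date (October 4, 1904) to the later (May 25, 1940):
Day-of-year of October 4, 1904: 278.
Day-of-year of May 25, 1940: 146.
1904 has 366 days, so 366 − 278 = 88 days remain in 1904.
Full years 1905–1939: 27 common + 8 leap = 27×365 + 8×366 = 12783 days.
Total: 88 + 12783 + 146 = 13017 days.
13017 mod 7 = 4, so 4 days before Saturday is Tuesday.

Tuesday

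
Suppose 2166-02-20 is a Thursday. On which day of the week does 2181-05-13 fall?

From February 20, 2166 to February 20, 2181: 15 years, of which 4 contain a Feb 29 — 11×365 + 4×366 = 5479 days.
February 2181: 28 − 20 = 8 days remain (2181 is not a leap year, so February has 28 days).
Then March (31), April (30): 31 + 30 = 61 days.
May 1–13, 2181: 13 days.
Residual: 82 days.
Total: 5561 days.
5561 mod 7 = 3, so 3 days after Thursday is Sunday.

Sunday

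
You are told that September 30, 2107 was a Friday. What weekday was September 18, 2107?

Count forward from the earlier date (September 18, 2107) to the later (September 30, 2107):
Within September 2107: 30 − 18 = 12 days.
12 mod 7 = 5, so 5 days before Friday is Sunday.

Sunday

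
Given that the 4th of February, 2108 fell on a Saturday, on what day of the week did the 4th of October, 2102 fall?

Wednesday

Count forward from the earlier date (October 4, 2102) to the later (February 4, 2108):
October 4, 2102 → October 4, 2103: 365 days.
October 4, 2103 → October 4, 2104: 366 days (2104 is a leap year).
October 4, 2104 → October 4, 2105: 365 days.
October 4, 2105 → October 4, 2106: 365 days.
October 4, 2106 → October 4, 2107: 365 days.
October 2107: 31 − 4 = 27 days remain.
Then November (30), December (31), January (31): 30 + 31 + 31 = 92 days.
February 1–4, 2108: 4 days (2108 is a leap year).
Residual: 123 days.
Total: 1949 days.
1949 mod 7 = 3, so 3 days before Saturday is Wednesday.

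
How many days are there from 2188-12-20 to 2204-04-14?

Day-of-year of December 20, 2188: 355.
Day-of-year of April 14, 2204: 105.
2188 has 366 days, so 366 − 355 = 11 days remain in 2188.
Full years 2189–2203: 13 common + 2 leap = 13×365 + 2×366 = 5477 days.
Total: 11 + 5477 + 105 = 5593 days.

5593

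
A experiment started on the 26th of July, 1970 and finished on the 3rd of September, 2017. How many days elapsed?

17206

From July 26, 1970 to July 26, 2017: 47 years, of which 12 contain a Feb 29 — 35×365 + 12×366 = 17167 days.
(2000 is a leap year (divisible by 400).)
July 2017: 31 − 26 = 5 days remain.
Then August (31): 31 days.
September 1–3, 2017: 3 days.
Residual: 39 days.
Total: 17206 days.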